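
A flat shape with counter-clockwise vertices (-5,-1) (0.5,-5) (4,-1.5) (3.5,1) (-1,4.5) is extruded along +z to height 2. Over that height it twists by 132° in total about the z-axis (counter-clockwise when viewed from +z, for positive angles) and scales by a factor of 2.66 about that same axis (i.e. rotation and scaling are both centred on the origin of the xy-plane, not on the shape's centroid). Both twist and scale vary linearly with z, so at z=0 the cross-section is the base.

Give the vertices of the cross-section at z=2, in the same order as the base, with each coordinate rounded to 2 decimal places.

t = z/height = 2/2 = 1
s = 1 + (scale-1)·z/height = 1 + (2.66-1)·2/2 = 2.660000
θ = twist·z/height = 132°·2/2 = 132.0000° = 2.303835 rad
cos θ = -0.669131, sin θ = 0.743145 (intermediates below are computed at full precision and shown rounded to 5 d.p.)
v1: (-5,-1) → rotate → (4.08880,-3.04659) → ×s → (10.87620,-8.10394) → (10.88,-8.10)
v2: (0.5,-5) → rotate → (3.38116,3.71723) → ×s → (8.99388,9.88782) → (8.99,9.89)
v3: (4,-1.5) → rotate → (-1.56181,3.97628) → ×s → (-4.15440,10.57689) → (-4.15,10.58)
v4: (3.5,1) → rotate → (-3.08510,1.93188) → ×s → (-8.20637,5.13879) → (-8.21,5.14)
v5: (-1,4.5) → rotate → (-2.67502,-3.75423) → ×s → (-7.11556,-9.98626) → (-7.12,-9.99)

Cross-section at z=2: (10.88,-8.10) (8.99,9.89) (-4.15,10.58) (-8.21,5.14) (-7.12,-9.99)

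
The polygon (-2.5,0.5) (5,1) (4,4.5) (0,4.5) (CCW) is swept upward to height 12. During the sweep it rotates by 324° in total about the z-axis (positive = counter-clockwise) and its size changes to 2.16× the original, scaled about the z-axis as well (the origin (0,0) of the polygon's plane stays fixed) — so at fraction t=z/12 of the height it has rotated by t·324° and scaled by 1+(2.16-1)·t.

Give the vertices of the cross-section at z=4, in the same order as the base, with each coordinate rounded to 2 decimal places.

Cross-section at z=4: (0.41,-3.51) (-3.46,6.17) (-7.65,3.35) (-5.93,-1.93)

t = z/height = 4/12 = 0.333333
s = 1 + (scale-1)·z/height = 1 + (2.16-1)·4/12 = 1.386667
θ = twist·z/height = 324°·4/12 = 108.0000° = 1.884956 rad
cos θ = -0.309017, sin θ = 0.951057 (intermediates below are computed at full precision and shown rounded to 5 d.p.)
v1: (-2.5,0.5) → rotate → (0.29701,-2.53215) → ×s → (0.41186,-3.51125) → (0.41,-3.51)
v2: (5,1) → rotate → (-2.49614,4.44627) → ×s → (-3.46132,6.16549) → (-3.46,6.17)
v3: (4,4.5) → rotate → (-5.51582,2.41365) → ×s → (-7.64861,3.34693) → (-7.65,3.35)
v4: (0,4.5) → rotate → (-4.27975,-1.39058) → ×s → (-5.93459,-1.92827) → (-5.93,-1.93)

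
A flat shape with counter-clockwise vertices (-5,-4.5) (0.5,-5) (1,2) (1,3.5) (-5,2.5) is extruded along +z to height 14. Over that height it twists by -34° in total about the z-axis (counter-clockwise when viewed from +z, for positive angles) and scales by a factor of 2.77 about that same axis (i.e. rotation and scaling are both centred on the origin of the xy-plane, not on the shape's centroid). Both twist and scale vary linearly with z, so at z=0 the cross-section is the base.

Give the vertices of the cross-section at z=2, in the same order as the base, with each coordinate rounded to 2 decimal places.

t = z/height = 2/14 = 0.142857
s = 1 + (scale-1)·z/height = 1 + (2.77-1)·2/14 = 1.252857
θ = twist·z/height = -34°·2/14 = -4.8571° = -0.084773 rad
cos θ = 0.996409, sin θ = -0.084672 (intermediates below are computed at full precision and shown rounded to 5 d.p.)
v1: (-5,-4.5) → rotate → (-5.36307,-4.06048) → ×s → (-6.71916,-5.08720) → (-6.72,-5.09)
v2: (0.5,-5) → rotate → (0.07485,-5.02438) → ×s → (0.09377,-6.29483) → (0.09,-6.29)
v3: (1,2) → rotate → (1.16575,1.90815) → ×s → (1.46052,2.39063) → (1.46,2.39)
v4: (1,3.5) → rotate → (1.29276,3.40276) → ×s → (1.61964,4.26317) → (1.62,4.26)
v5: (-5,2.5) → rotate → (-4.77037,2.91438) → ×s → (-5.97659,3.65130) → (-5.98,3.65)

Cross-section at z=2: (-6.72,-5.09) (0.09,-6.29) (1.46,2.39) (1.62,4.26) (-5.98,3.65)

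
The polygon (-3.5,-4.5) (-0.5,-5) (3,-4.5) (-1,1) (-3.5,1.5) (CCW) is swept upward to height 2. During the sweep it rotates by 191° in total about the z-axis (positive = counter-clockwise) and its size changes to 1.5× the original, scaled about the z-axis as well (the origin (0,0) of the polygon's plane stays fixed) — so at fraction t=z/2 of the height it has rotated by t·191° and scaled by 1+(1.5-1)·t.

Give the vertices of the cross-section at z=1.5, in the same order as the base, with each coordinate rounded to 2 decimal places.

t = z/height = 1.5/2 = 0.75
s = 1 + (scale-1)·z/height = 1 + (1.5-1)·1.5/2 = 1.375000
θ = twist·z/height = 191°·1.5/2 = 143.2500° = 2.500184 rad
cos θ = -0.801254, sin θ = 0.598325 (intermediates below are computed at full precision and shown rounded to 5 d.p.)
v1: (-3.5,-4.5) → rotate → (5.49685,1.51151) → ×s → (7.55817,2.07832) → (7.56,2.08)
v2: (-0.5,-5) → rotate → (3.39225,3.70711) → ×s → (4.66434,5.09727) → (4.66,5.10)
v3: (3,-4.5) → rotate → (0.28870,5.40062) → ×s → (0.39696,7.42585) → (0.40,7.43)
v4: (-1,1) → rotate → (0.20293,-1.39958) → ×s → (0.27903,-1.92442) → (0.28,-1.92)
v5: (-3.5,1.5) → rotate → (1.90690,-3.29602) → ×s → (2.62199,-4.53202) → (2.62,-4.53)

Cross-section at z=1.5: (7.56,2.08) (4.66,5.10) (0.40,7.43) (0.28,-1.92) (2.62,-4.53)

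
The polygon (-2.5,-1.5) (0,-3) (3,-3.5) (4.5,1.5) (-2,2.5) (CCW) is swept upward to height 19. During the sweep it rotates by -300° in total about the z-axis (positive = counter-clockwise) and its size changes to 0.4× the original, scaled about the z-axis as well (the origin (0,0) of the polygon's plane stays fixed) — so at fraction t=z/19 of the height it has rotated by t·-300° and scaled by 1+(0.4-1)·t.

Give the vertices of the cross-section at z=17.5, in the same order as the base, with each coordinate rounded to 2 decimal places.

t = z/height = 17.5/19 = 0.921053
s = 1 + (scale-1)·z/height = 1 + (0.4-1)·17.5/19 = 0.447368
θ = twist·z/height = -300°·17.5/19 = -276.3158° = -4.822620 rad
cos θ = 0.110008, sin θ = 0.993931 (intermediates below are computed at full precision and shown rounded to 5 d.p.)
v1: (-2.5,-1.5) → rotate → (1.21588,-2.64984) → ×s → (0.54394,-1.18545) → (0.54,-1.19)
v2: (0,-3) → rotate → (2.98179,-0.33002) → ×s → (1.33396,-0.14764) → (1.33,-0.15)
v3: (3,-3.5) → rotate → (3.80878,2.59676) → ×s → (1.70393,1.16171) → (1.70,1.16)
v4: (4.5,1.5) → rotate → (-0.99586,4.63770) → ×s → (-0.44552,2.07476) → (-0.45,2.07)
v5: (-2,2.5) → rotate → (-2.70484,-1.71284) → ×s → (-1.21006,-0.76627) → (-1.21,-0.77)

Cross-section at z=17.5: (0.54,-1.19) (1.33,-0.15) (1.70,1.16) (-0.45,2.07) (-1.21,-0.77)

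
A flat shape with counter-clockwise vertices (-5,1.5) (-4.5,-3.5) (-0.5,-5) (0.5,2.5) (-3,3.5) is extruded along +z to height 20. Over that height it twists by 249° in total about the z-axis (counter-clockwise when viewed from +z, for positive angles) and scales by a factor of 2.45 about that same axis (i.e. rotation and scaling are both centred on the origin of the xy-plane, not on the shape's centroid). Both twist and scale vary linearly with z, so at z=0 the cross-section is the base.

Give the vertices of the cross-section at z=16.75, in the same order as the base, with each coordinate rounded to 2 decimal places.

Cross-section at z=16.75: (11.31,2.37) (5.05,11.57) (-4.32,10.26) (1.67,-5.39) (9.54,-3.64)

t = z/height = 16.75/20 = 0.8375
s = 1 + (scale-1)·z/height = 1 + (2.45-1)·16.75/20 = 2.214375
θ = twist·z/height = 249°·16.75/20 = 208.5375° = 3.639666 rad
cos θ = -0.878505, sin θ = -0.477734 (intermediates below are computed at full precision and shown rounded to 5 d.p.)
v1: (-5,1.5) → rotate → (5.10912,1.07091) → ×s → (11.31352,2.37140) → (11.31,2.37)
v2: (-4.5,-3.5) → rotate → (2.28120,5.22457) → ×s → (5.05144,11.56915) → (5.05,11.57)
v3: (-0.5,-5) → rotate → (-1.94942,4.63139) → ×s → (-4.31674,10.25563) → (-4.32,10.26)
v4: (0.5,2.5) → rotate → (0.75508,-2.43513) → ×s → (1.67204,-5.39229) → (1.67,-5.39)
v5: (-3,3.5) → rotate → (4.30758,-1.64156) → ×s → (9.53860,-3.63504) → (9.54,-3.64)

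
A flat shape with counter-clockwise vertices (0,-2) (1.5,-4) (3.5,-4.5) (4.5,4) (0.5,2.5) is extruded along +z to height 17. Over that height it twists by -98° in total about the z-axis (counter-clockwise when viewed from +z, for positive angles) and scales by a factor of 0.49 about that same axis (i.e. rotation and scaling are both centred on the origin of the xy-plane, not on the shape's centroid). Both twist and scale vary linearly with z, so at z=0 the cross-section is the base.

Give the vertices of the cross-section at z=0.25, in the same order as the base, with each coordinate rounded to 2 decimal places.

t = z/height = 0.25/17 = 0.0147059
s = 1 + (scale-1)·z/height = 1 + (0.49-1)·0.25/17 = 0.992500
θ = twist·z/height = -98°·0.25/17 = -1.4412° = -0.025153 rad
cos θ = 0.999684, sin θ = -0.025151 (intermediates below are computed at full precision and shown rounded to 5 d.p.)
v1: (0,-2) → rotate → (-0.05030,-1.99937) → ×s → (-0.04992,-1.98437) → (-0.05,-1.98)
v2: (1.5,-4) → rotate → (1.39892,-4.03646) → ×s → (1.38843,-4.00619) → (1.39,-4.01)
v3: (3.5,-4.5) → rotate → (3.38572,-4.58660) → ×s → (3.36032,-4.55220) → (3.36,-4.55)
v4: (4.5,4) → rotate → (4.59918,3.88556) → ×s → (4.56469,3.85642) → (4.56,3.86)
v5: (0.5,2.5) → rotate → (0.56272,2.48663) → ×s → (0.55850,2.46798) → (0.56,2.47)

Cross-section at z=0.25: (-0.05,-1.98) (1.39,-4.01) (3.36,-4.55) (4.56,3.86) (0.56,2.47)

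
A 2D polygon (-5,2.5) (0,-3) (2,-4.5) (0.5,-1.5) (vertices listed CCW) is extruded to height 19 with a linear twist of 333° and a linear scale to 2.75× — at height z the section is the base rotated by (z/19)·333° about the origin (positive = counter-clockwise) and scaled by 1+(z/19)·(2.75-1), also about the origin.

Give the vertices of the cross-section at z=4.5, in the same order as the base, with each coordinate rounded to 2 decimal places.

t = z/height = 4.5/19 = 0.236842
s = 1 + (scale-1)·z/height = 1 + (2.75-1)·4.5/19 = 1.414474
θ = twist·z/height = 333°·4.5/19 = 78.8684° = 1.376514 rad
cos θ = 0.193063, sin θ = 0.981186 (intermediates below are computed at full precision and shown rounded to 5 d.p.)
v1: (-5,2.5) → rotate → (-3.41828,-4.42328) → ×s → (-4.83507,-6.25661) → (-4.84,-6.26)
v2: (0,-3) → rotate → (2.94356,-0.57919) → ×s → (4.16359,-0.81925) → (4.16,-0.82)
v3: (2,-4.5) → rotate → (4.80146,1.09359) → ×s → (6.79155,1.54685) → (6.79,1.55)
v4: (0.5,-1.5) → rotate → (1.56831,0.20100) → ×s → (2.21833,0.28431) → (2.22,0.28)

Cross-section at z=4.5: (-4.84,-6.26) (4.16,-0.82) (6.79,1.55) (2.22,0.28)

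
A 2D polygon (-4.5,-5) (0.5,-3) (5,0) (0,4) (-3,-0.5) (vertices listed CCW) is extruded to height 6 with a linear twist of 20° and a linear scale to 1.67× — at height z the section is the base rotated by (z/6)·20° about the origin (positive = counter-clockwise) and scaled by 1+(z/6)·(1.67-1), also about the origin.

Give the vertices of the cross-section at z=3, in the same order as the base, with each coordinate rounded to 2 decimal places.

t = z/height = 3/6 = 0.5
s = 1 + (scale-1)·z/height = 1 + (1.67-1)·3/6 = 1.335000
θ = twist·z/height = 20°·3/6 = 10.0000° = 0.174533 rad
cos θ = 0.984808, sin θ = 0.173648 (intermediates below are computed at full precision and shown rounded to 5 d.p.)
v1: (-4.5,-5) → rotate → (-3.56339,-5.70546) → ×s → (-4.75713,-7.61678) → (-4.76,-7.62)
v2: (0.5,-3) → rotate → (1.01335,-2.86760) → ×s → (1.35282,-3.82824) → (1.35,-3.83)
v3: (5,0) → rotate → (4.92404,0.86824) → ×s → (6.57359,1.15910) → (6.57,1.16)
v4: (0,4) → rotate → (-0.69459,3.93923) → ×s → (-0.92728,5.25887) → (-0.93,5.26)
v5: (-3,-0.5) → rotate → (-2.86760,-1.01335) → ×s → (-3.82824,-1.35282) → (-3.83,-1.35)

Cross-section at z=3: (-4.76,-7.62) (1.35,-3.83) (6.57,1.16) (-0.93,5.26) (-3.83,-1.35)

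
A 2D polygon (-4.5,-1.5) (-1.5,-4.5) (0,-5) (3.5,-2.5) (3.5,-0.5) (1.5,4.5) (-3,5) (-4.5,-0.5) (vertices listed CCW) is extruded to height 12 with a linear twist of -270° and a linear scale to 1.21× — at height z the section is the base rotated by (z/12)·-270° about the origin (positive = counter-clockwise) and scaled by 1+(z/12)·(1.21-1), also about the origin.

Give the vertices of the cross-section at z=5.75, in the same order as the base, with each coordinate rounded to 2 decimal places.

Cross-section at z=5.75: (1.87,4.88) (-2.78,4.42) (-4.25,3.49) (-4.57,-1.23) (-2.87,-2.63) (2.78,-4.42) (6.35,-0.94) (2.72,4.18)

t = z/height = 5.75/12 = 0.479167
s = 1 + (scale-1)·z/height = 1 + (1.21-1)·5.75/12 = 1.100625
θ = twist·z/height = -270°·5.75/12 = -129.3750° = -2.258020 rad
cos θ = -0.634393, sin θ = -0.773010 (intermediates below are computed at full precision and shown rounded to 5 d.p.)
v1: (-4.5,-1.5) → rotate → (1.69525,4.43014) → ×s → (1.86584,4.87592) → (1.87,4.88)
v2: (-1.5,-4.5) → rotate → (-2.52696,4.01429) → ×s → (-2.78123,4.41822) → (-2.78,4.42)
v3: (0,-5) → rotate → (-3.86505,3.17197) → ×s → (-4.25397,3.49115) → (-4.25,3.49)
v4: (3.5,-2.5) → rotate → (-4.15290,-1.11955) → ×s → (-4.57079,-1.23221) → (-4.57,-1.23)
v5: (3.5,-0.5) → rotate → (-2.60688,-2.38834) → ×s → (-2.86920,-2.62867) → (-2.87,-2.63)
v6: (1.5,4.5) → rotate → (2.52696,-4.01429) → ×s → (2.78123,-4.41822) → (2.78,-4.42)
v7: (-3,5) → rotate → (5.76823,-0.85294) → ×s → (6.34866,-0.93876) → (6.35,-0.94)
v8: (-4.5,-0.5) → rotate → (2.46826,3.79574) → ×s → (2.71663,4.17769) → (2.72,4.18)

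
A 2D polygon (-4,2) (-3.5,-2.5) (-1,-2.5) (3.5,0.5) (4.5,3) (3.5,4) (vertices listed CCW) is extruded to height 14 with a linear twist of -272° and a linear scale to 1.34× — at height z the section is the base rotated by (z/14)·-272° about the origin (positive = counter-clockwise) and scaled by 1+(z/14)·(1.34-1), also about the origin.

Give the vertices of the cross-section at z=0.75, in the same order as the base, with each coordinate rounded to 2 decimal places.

Cross-section at z=0.75: (-3.43,3.00) (-4.09,-1.57) (-1.63,-2.21) (3.58,-0.40) (5.20,1.80) (4.47,3.05)

t = z/height = 0.75/14 = 0.0535714
s = 1 + (scale-1)·z/height = 1 + (1.34-1)·0.75/14 = 1.018214
θ = twist·z/height = -272°·0.75/14 = -14.5714° = -0.254319 rad
cos θ = 0.967835, sin θ = -0.251587 (intermediates below are computed at full precision and shown rounded to 5 d.p.)
v1: (-4,2) → rotate → (-3.36817,2.94202) → ×s → (-3.42951,2.99560) → (-3.43,3.00)
v2: (-3.5,-2.5) → rotate → (-4.01639,-1.53903) → ×s → (-4.08954,-1.56707) → (-4.09,-1.57)
v3: (-1,-2.5) → rotate → (-1.59680,-2.16800) → ×s → (-1.62589,-2.20749) → (-1.63,-2.21)
v4: (3.5,0.5) → rotate → (3.51322,-0.39664) → ×s → (3.57721,-0.40386) → (3.58,-0.40)
v5: (4.5,3) → rotate → (5.11002,1.77136) → ×s → (5.20309,1.80363) → (5.20,1.80)
v6: (3.5,4) → rotate → (4.39377,2.99079) → ×s → (4.47380,3.04526) → (4.47,3.05)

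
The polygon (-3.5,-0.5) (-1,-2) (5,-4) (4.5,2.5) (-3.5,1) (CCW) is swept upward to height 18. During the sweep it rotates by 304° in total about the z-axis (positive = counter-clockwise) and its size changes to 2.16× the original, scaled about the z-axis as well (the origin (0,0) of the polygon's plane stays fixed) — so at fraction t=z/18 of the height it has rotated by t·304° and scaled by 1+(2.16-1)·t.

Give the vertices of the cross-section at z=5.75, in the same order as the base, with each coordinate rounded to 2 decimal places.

Cross-section at z=5.75: (1.27,-4.68) (2.89,-1.02) (4.59,7.48) (-4.16,5.70) (-0.77,-4.93)

t = z/height = 5.75/18 = 0.319444
s = 1 + (scale-1)·z/height = 1 + (2.16-1)·5.75/18 = 1.370556
θ = twist·z/height = 304°·5.75/18 = 97.1111° = 1.694909 rad
cos θ = -0.123794, sin θ = 0.992308 (intermediates below are computed at full precision and shown rounded to 5 d.p.)
v1: (-3.5,-0.5) → rotate → (0.92943,-3.41118) → ×s → (1.27384,-4.67521) → (1.27,-4.68)
v2: (-1,-2) → rotate → (2.10841,-0.74472) → ×s → (2.88969,-1.02068) → (2.89,-1.02)
v3: (5,-4) → rotate → (3.35026,5.45672) → ×s → (4.59172,7.47873) → (4.59,7.48)
v4: (4.5,2.5) → rotate → (-3.03784,4.15590) → ×s → (-4.16353,5.69589) → (-4.16,5.70)
v5: (-3.5,1) → rotate → (-0.55903,-3.59687) → ×s → (-0.76618,-4.92971) → (-0.77,-4.93)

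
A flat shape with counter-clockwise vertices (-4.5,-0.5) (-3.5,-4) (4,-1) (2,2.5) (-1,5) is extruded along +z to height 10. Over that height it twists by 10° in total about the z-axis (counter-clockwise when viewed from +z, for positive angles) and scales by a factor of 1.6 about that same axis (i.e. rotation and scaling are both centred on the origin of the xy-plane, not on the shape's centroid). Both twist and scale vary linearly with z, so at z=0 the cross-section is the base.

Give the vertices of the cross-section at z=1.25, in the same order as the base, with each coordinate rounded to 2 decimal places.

Cross-section at z=1.25: (-4.82,-0.64) (-3.67,-4.38) (4.32,-0.98) (2.09,2.73) (-1.19,5.35)

t = z/height = 1.25/10 = 0.125
s = 1 + (scale-1)·z/height = 1 + (1.6-1)·1.25/10 = 1.075000
θ = twist·z/height = 10°·1.25/10 = 1.2500° = 0.021817 rad
cos θ = 0.999762, sin θ = 0.021815 (intermediates below are computed at full precision and shown rounded to 5 d.p.)
v1: (-4.5,-0.5) → rotate → (-4.48802,-0.59805) → ×s → (-4.82462,-0.64290) → (-4.82,-0.64)
v2: (-3.5,-4) → rotate → (-3.41191,-4.07540) → ×s → (-3.66780,-4.38106) → (-3.67,-4.38)
v3: (4,-1) → rotate → (4.02086,-0.91250) → ×s → (4.32243,-0.98094) → (4.32,-0.98)
v4: (2,2.5) → rotate → (1.94499,2.54303) → ×s → (2.09086,2.73376) → (2.09,2.73)
v5: (-1,5) → rotate → (-1.10884,4.97700) → ×s → (-1.19200,5.35027) → (-1.19,5.35)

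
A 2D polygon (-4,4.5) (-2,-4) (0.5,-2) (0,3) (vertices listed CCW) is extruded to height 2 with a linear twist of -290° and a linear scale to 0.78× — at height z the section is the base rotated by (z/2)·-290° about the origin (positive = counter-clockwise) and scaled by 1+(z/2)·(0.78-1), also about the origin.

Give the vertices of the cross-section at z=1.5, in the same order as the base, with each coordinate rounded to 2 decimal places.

t = z/height = 1.5/2 = 0.75
s = 1 + (scale-1)·z/height = 1 + (0.78-1)·1.5/2 = 0.835000
θ = twist·z/height = -290°·1.5/2 = -217.5000° = -3.796091 rad
cos θ = -0.793353, sin θ = 0.608761 (intermediates below are computed at full precision and shown rounded to 5 d.p.)
v1: (-4,4.5) → rotate → (0.43399,-6.00514) → ×s → (0.36238,-5.01429) → (0.36,-5.01)
v2: (-2,-4) → rotate → (4.02175,1.95589) → ×s → (3.35816,1.63317) → (3.36,1.63)
v3: (0.5,-2) → rotate → (0.82085,1.89109) → ×s → (0.68541,1.57906) → (0.69,1.58)
v4: (0,3) → rotate → (-1.82628,-2.38006) → ×s → (-1.52495,-1.98735) → (-1.52,-1.99)

Cross-section at z=1.5: (0.36,-5.01) (3.36,1.63) (0.69,1.58) (-1.52,-1.99)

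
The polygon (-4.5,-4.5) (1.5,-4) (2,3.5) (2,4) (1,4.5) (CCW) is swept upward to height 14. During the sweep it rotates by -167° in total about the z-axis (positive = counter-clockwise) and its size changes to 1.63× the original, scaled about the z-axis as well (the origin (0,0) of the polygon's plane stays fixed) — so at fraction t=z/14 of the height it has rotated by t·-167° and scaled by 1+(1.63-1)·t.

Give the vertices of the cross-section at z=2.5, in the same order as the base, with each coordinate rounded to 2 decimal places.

Cross-section at z=2.5: (-6.83,-1.85) (-0.77,-4.69) (3.87,2.27) (4.14,2.75) (3.45,3.79)

t = z/height = 2.5/14 = 0.178571
s = 1 + (scale-1)·z/height = 1 + (1.63-1)·2.5/14 = 1.112500
θ = twist·z/height = -167°·2.5/14 = -29.8214° = -0.520482 rad
cos θ = 0.867580, sin θ = -0.497298 (intermediates below are computed at full precision and shown rounded to 5 d.p.)
v1: (-4.5,-4.5) → rotate → (-6.14195,-1.66626) → ×s → (-6.83292,-1.85372) → (-6.83,-1.85)
v2: (1.5,-4) → rotate → (-0.68782,-4.21627) → ×s → (-0.76520,-4.69060) → (-0.77,-4.69)
v3: (2,3.5) → rotate → (3.47570,2.04193) → ×s → (3.86672,2.27165) → (3.87,2.27)
v4: (2,4) → rotate → (3.72435,2.47572) → ×s → (4.14334,2.75424) → (4.14,2.75)
v5: (1,4.5) → rotate → (3.10542,3.40681) → ×s → (3.45478,3.79008) → (3.45,3.79)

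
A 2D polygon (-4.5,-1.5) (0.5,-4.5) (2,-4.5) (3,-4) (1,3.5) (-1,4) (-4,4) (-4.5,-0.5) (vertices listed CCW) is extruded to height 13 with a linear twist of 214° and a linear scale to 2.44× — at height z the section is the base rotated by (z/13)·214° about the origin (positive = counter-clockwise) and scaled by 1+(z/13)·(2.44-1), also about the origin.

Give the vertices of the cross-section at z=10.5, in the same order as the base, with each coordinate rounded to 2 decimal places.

t = z/height = 10.5/13 = 0.807692
s = 1 + (scale-1)·z/height = 1 + (2.44-1)·10.5/13 = 2.163077
θ = twist·z/height = 214°·10.5/13 = 172.8462° = 3.016734 rad
cos θ = -0.992215, sin θ = 0.124534 (intermediates below are computed at full precision and shown rounded to 5 d.p.)
v1: (-4.5,-1.5) → rotate → (4.65177,0.92792) → ×s → (10.06214,2.00716) → (10.06,2.01)
v2: (0.5,-4.5) → rotate → (0.06430,4.52724) → ×s → (0.13908,9.79276) → (0.14,9.79)
v3: (2,-4.5) → rotate → (-1.42403,4.71404) → ×s → (-3.08028,10.19682) → (-3.08,10.20)
v4: (3,-4) → rotate → (-2.47851,4.34246) → ×s → (-5.36121,9.39308) → (-5.36,9.39)
v5: (1,3.5) → rotate → (-1.42808,-3.34822) → ×s → (-3.08906,-7.24246) → (-3.09,-7.24)
v6: (-1,4) → rotate → (0.49408,-4.09340) → ×s → (1.06873,-8.85433) → (1.07,-8.85)
v7: (-4,4) → rotate → (3.47073,-4.46700) → ×s → (7.50745,-9.66246) → (7.51,-9.66)
v8: (-4.5,-0.5) → rotate → (4.52724,-0.06430) → ×s → (9.79276,-0.13908) → (9.79,-0.14)

Cross-section at z=10.5: (10.06,2.01) (0.14,9.79) (-3.08,10.20) (-5.36,9.39) (-3.09,-7.24) (1.07,-8.85) (7.51,-9.66) (9.79,-0.14)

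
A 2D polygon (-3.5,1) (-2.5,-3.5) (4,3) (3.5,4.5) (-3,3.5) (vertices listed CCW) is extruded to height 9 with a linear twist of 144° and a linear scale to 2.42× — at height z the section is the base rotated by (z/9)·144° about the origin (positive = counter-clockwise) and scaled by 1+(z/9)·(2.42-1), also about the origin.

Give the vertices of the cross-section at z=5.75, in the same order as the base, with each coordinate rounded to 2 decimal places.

Cross-section at z=5.75: (-1.67,-6.74) (6.84,-4.53) (-5.98,7.42) (-8.81,6.37) (-6.47,-5.95)

t = z/height = 5.75/9 = 0.638889
s = 1 + (scale-1)·z/height = 1 + (2.42-1)·5.75/9 = 1.907222
θ = twist·z/height = 144°·5.75/9 = 92.0000° = 1.605703 rad
cos θ = -0.034899, sin θ = 0.999391 (intermediates below are computed at full precision and shown rounded to 5 d.p.)
v1: (-3.5,1) → rotate → (-0.87724,-3.53277) → ×s → (-1.67310,-6.73777) → (-1.67,-6.74)
v2: (-2.5,-3.5) → rotate → (3.58512,-2.37633) → ×s → (6.83761,-4.53219) → (6.84,-4.53)
v3: (4,3) → rotate → (-3.13777,3.89286) → ×s → (-5.98443,7.42456) → (-5.98,7.42)
v4: (3.5,4.5) → rotate → (-4.61941,3.34082) → ×s → (-8.81024,6.37169) → (-8.81,6.37)
v5: (-3,3.5) → rotate → (-3.39317,-3.12032) → ×s → (-6.47153,-5.95115) → (-6.47,-5.95)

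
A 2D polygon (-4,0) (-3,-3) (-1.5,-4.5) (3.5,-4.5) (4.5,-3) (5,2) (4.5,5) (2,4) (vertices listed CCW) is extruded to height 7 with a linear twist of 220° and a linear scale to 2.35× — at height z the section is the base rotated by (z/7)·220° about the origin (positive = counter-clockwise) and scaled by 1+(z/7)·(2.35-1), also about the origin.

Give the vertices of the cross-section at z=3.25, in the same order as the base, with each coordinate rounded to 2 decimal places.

t = z/height = 3.25/7 = 0.464286
s = 1 + (scale-1)·z/height = 1 + (2.35-1)·3.25/7 = 1.626786
θ = twist·z/height = 220°·3.25/7 = 102.1429° = 1.782729 rad
cos θ = -0.210350, sin θ = 0.977626 (intermediates below are computed at full precision and shown rounded to 5 d.p.)
v1: (-4,0) → rotate → (0.84140,-3.91050) → ×s → (1.36878,-6.36155) → (1.37,-6.36)
v2: (-3,-3) → rotate → (3.56393,-2.30183) → ×s → (5.79775,-3.74458) → (5.80,-3.74)
v3: (-1.5,-4.5) → rotate → (4.71484,-0.51986) → ×s → (7.67004,-0.84571) → (7.67,-0.85)
v4: (3.5,-4.5) → rotate → (3.66309,4.36827) → ×s → (5.95907,7.10623) → (5.96,7.11)
v5: (4.5,-3) → rotate → (1.98630,5.03037) → ×s → (3.23129,8.18333) → (3.23,8.18)
v6: (5,2) → rotate → (-3.00700,4.46743) → ×s → (-4.89175,7.26755) → (-4.89,7.27)
v7: (4.5,5) → rotate → (-5.83471,3.34757) → ×s → (-9.49182,5.44578) → (-9.49,5.45)
v8: (2,4) → rotate → (-4.33120,1.11385) → ×s → (-7.04594,1.81200) → (-7.05,1.81)

Cross-section at z=3.25: (1.37,-6.36) (5.80,-3.74) (7.67,-0.85) (5.96,7.11) (3.23,8.18) (-4.89,7.27) (-9.49,5.45) (-7.05,1.81)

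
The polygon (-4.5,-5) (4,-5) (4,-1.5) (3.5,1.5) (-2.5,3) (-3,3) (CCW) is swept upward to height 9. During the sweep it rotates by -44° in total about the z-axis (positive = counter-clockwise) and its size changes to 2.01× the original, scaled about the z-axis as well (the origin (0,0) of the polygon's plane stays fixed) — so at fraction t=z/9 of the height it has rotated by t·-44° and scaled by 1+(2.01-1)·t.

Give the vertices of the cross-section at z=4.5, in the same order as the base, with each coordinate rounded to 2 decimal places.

Cross-section at z=4.5: (-9.10,-4.44) (2.76,-9.23) (4.74,-4.35) (5.73,0.12) (-1.80,5.60) (-2.49,5.88)

t = z/height = 4.5/9 = 0.5
s = 1 + (scale-1)·z/height = 1 + (2.01-1)·4.5/9 = 1.505000
θ = twist·z/height = -44°·4.5/9 = -22.0000° = -0.383972 rad
cos θ = 0.927184, sin θ = -0.374607 (intermediates below are computed at full precision and shown rounded to 5 d.p.)
v1: (-4.5,-5) → rotate → (-6.04536,-2.95019) → ×s → (-9.09827,-4.44004) → (-9.10,-4.44)
v2: (4,-5) → rotate → (1.83570,-6.13435) → ×s → (2.76273,-9.23219) → (2.76,-9.23)
v3: (4,-1.5) → rotate → (3.14683,-2.88920) → ×s → (4.73597,-4.34825) → (4.74,-4.35)
v4: (3.5,1.5) → rotate → (3.80705,0.07965) → ×s → (5.72962,0.11988) → (5.73,0.12)
v5: (-2.5,3) → rotate → (-1.19414,3.71807) → ×s → (-1.79718,5.59569) → (-1.80,5.60)
v6: (-3,3) → rotate → (-1.65773,3.90537) → ×s → (-2.49489,5.87758) → (-2.49,5.88)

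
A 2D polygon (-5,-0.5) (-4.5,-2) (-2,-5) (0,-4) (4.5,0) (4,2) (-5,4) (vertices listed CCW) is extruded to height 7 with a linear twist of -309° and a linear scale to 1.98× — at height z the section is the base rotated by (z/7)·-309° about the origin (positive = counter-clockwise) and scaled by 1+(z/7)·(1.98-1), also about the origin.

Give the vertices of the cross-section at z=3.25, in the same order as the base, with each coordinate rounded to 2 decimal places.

Cross-section at z=3.25: (5.41,4.92) (3.53,6.24) (-1.99,7.58) (-3.46,4.68) (-5.26,-3.90) (-2.94,-5.80) (9.31,-0.35)

t = z/height = 3.25/7 = 0.464286
s = 1 + (scale-1)·z/height = 1 + (1.98-1)·3.25/7 = 1.455000
θ = twist·z/height = -309°·3.25/7 = -143.4643° = -2.503924 rad
cos θ = -0.803486, sin θ = -0.595324 (intermediates below are computed at full precision and shown rounded to 5 d.p.)
v1: (-5,-0.5) → rotate → (3.71977,3.37836) → ×s → (5.41226,4.91552) → (5.41,4.92)
v2: (-4.5,-2) → rotate → (2.42504,4.28593) → ×s → (3.52843,6.23603) → (3.53,6.24)
v3: (-2,-5) → rotate → (-1.36965,5.20808) → ×s → (-1.99284,7.57775) → (-1.99,7.58)
v4: (0,-4) → rotate → (-2.38129,3.21394) → ×s → (-3.46478,4.67629) → (-3.46,4.68)
v5: (4.5,0) → rotate → (-3.61569,-2.67896) → ×s → (-5.26082,-3.89788) → (-5.26,-3.90)
v6: (4,2) → rotate → (-2.02330,-3.98827) → ×s → (-2.94390,-5.80293) → (-2.94,-5.80)
v7: (-5,4) → rotate → (6.39872,-0.23733) → ×s → (9.31014,-0.34531) → (9.31,-0.35)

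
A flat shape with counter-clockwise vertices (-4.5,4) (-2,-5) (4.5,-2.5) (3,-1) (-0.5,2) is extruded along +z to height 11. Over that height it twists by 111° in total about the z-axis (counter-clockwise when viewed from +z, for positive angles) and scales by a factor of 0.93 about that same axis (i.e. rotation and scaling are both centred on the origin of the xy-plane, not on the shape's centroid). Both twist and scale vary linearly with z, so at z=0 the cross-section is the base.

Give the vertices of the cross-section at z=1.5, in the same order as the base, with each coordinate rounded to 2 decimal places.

t = z/height = 1.5/11 = 0.136364
s = 1 + (scale-1)·z/height = 1 + (0.93-1)·1.5/11 = 0.990455
θ = twist·z/height = 111°·1.5/11 = 15.1364° = 0.264179 rad
cos θ = 0.965307, sin θ = 0.261117 (intermediates below are computed at full precision and shown rounded to 5 d.p.)
v1: (-4.5,4) → rotate → (-5.38835,2.68620) → ×s → (-5.33692,2.66056) → (-5.34,2.66)
v2: (-2,-5) → rotate → (-0.62503,-5.34877) → ×s → (-0.61906,-5.29771) → (-0.62,-5.30)
v3: (4.5,-2.5) → rotate → (4.99667,-1.23824) → ×s → (4.94898,-1.22642) → (4.95,-1.23)
v4: (3,-1) → rotate → (3.15704,-0.18196) → ×s → (3.12690,-0.18022) → (3.13,-0.18)
v5: (-0.5,2) → rotate → (-1.00489,1.80006) → ×s → (-0.99530,1.78287) → (-1.00,1.78)

Cross-section at z=1.5: (-5.34,2.66) (-0.62,-5.30) (4.95,-1.23) (3.13,-0.18) (-1.00,1.78)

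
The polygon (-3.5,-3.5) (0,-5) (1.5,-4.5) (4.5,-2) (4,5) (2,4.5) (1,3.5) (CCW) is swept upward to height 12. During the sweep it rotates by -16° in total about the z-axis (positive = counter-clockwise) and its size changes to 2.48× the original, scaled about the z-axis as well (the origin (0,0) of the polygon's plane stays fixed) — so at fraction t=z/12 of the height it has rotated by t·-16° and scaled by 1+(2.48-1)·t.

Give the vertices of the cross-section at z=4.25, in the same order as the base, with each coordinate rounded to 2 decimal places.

Cross-section at z=4.25: (-5.84,-4.78) (-0.75,-7.58) (1.60,-7.05) (6.52,-3.71) (6.82,6.98) (3.71,6.52) (2.04,5.16)

t = z/height = 4.25/12 = 0.354167
s = 1 + (scale-1)·z/height = 1 + (2.48-1)·4.25/12 = 1.524167
θ = twist·z/height = -16°·4.25/12 = -5.6667° = -0.098902 rad
cos θ = 0.995113, sin θ = -0.098741 (intermediates below are computed at full precision and shown rounded to 5 d.p.)
v1: (-3.5,-3.5) → rotate → (-3.82849,-3.13730) → ×s → (-5.83526,-4.78177) → (-5.84,-4.78)
v2: (0,-5) → rotate → (-0.49370,-4.97557) → ×s → (-0.75249,-7.58359) → (-0.75,-7.58)
v3: (1.5,-4.5) → rotate → (1.04834,-4.62612) → ×s → (1.59784,-7.05098) → (1.60,-7.05)
v4: (4.5,-2) → rotate → (4.28053,-2.43456) → ×s → (6.52424,-3.71068) → (6.52,-3.71)
v5: (4,5) → rotate → (4.47416,4.58060) → ×s → (6.81936,6.98160) → (6.82,6.98)
v6: (2,4.5) → rotate → (2.43456,4.28053) → ×s → (3.71068,6.52424) → (3.71,6.52)
v7: (1,3.5) → rotate → (1.34071,3.38416) → ×s → (2.04346,5.15802) → (2.04,5.16)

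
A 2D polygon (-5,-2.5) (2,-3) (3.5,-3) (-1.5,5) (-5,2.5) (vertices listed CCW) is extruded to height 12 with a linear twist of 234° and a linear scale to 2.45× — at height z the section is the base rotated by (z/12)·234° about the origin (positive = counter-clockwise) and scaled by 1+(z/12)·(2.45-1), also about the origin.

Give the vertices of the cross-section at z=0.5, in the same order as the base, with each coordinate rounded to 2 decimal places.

Cross-section at z=0.5: (-4.78,-3.51) (2.63,-2.78) (4.20,-2.51) (-2.47,4.96) (-5.67,1.71)

t = z/height = 0.5/12 = 0.0416667
s = 1 + (scale-1)·z/height = 1 + (2.45-1)·0.5/12 = 1.060417
θ = twist·z/height = 234°·0.5/12 = 9.7500° = 0.170170 rad
cos θ = 0.985556, sin θ = 0.169350 (intermediates below are computed at full precision and shown rounded to 5 d.p.)
v1: (-5,-2.5) → rotate → (-4.50441,-3.31064) → ×s → (-4.77655,-3.51066) → (-4.78,-3.51)
v2: (2,-3) → rotate → (2.47916,-2.61797) → ×s → (2.62894,-2.77614) → (2.63,-2.78)
v3: (3.5,-3) → rotate → (3.95749,-2.36394) → ×s → (4.19659,-2.50677) → (4.20,-2.51)
v4: (-1.5,5) → rotate → (-2.32508,4.67376) → ×s → (-2.46556,4.95613) → (-2.47,4.96)
v5: (-5,2.5) → rotate → (-5.35115,1.61714) → ×s → (-5.67445,1.71484) → (-5.67,1.71)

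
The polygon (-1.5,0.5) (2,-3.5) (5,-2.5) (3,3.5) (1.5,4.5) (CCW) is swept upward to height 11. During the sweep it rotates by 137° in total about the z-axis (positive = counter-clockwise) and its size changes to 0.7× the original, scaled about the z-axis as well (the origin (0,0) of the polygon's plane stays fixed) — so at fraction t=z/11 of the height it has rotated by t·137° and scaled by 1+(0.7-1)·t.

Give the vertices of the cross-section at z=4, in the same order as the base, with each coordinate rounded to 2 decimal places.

t = z/height = 4/11 = 0.363636
s = 1 + (scale-1)·z/height = 1 + (0.7-1)·4/11 = 0.890909
θ = twist·z/height = 137°·4/11 = 49.8182° = 0.869491 rad
cos θ = 0.645215, sin θ = 0.764001 (intermediates below are computed at full precision and shown rounded to 5 d.p.)
v1: (-1.5,0.5) → rotate → (-1.34982,-0.82339) → ×s → (-1.20257,-0.73357) → (-1.20,-0.73)
v2: (2,-3.5) → rotate → (3.96443,-0.73025) → ×s → (3.53195,-0.65059) → (3.53,-0.65)
v3: (5,-2.5) → rotate → (5.13608,2.20697) → ×s → (4.57578,1.96621) → (4.58,1.97)
v4: (3,3.5) → rotate → (-0.73836,4.55026) → ×s → (-0.65781,4.05386) → (-0.66,4.05)
v5: (1.5,4.5) → rotate → (-2.47018,4.04947) → ×s → (-2.20071,3.60771) → (-2.20,3.61)

Cross-section at z=4: (-1.20,-0.73) (3.53,-0.65) (4.58,1.97) (-0.66,4.05) (-2.20,3.61)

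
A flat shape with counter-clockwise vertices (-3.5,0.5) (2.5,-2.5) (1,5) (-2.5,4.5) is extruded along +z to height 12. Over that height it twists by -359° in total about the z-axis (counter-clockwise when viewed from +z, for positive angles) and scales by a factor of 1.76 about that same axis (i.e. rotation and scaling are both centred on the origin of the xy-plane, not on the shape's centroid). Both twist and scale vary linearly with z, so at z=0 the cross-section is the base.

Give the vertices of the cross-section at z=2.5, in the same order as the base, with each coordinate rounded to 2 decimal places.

t = z/height = 2.5/12 = 0.208333
s = 1 + (scale-1)·z/height = 1 + (1.76-1)·2.5/12 = 1.158333
θ = twist·z/height = -359°·2.5/12 = -74.7917° = -1.305361 rad
cos θ = 0.262330, sin θ = -0.964978 (intermediates below are computed at full precision and shown rounded to 5 d.p.)
v1: (-3.5,0.5) → rotate → (-0.43566,3.50859) → ×s → (-0.50464,4.06412) → (-0.50,4.06)
v2: (2.5,-2.5) → rotate → (-1.75662,-3.06827) → ×s → (-2.03475,-3.55408) → (-2.03,-3.55)
v3: (1,5) → rotate → (5.08722,0.34667) → ×s → (5.89270,0.40156) → (5.89,0.40)
v4: (-2.5,4.5) → rotate → (3.68658,3.59293) → ×s → (4.27029,4.16181) → (4.27,4.16)

Cross-section at z=2.5: (-0.50,4.06) (-2.03,-3.55) (5.89,0.40) (4.27,4.16)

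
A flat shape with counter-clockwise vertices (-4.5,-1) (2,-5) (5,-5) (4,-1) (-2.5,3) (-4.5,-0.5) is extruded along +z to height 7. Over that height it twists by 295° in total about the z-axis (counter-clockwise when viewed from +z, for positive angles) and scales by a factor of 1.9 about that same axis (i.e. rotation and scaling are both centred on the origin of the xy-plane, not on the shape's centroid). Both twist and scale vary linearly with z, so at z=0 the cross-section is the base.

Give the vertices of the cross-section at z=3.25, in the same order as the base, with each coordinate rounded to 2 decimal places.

t = z/height = 3.25/7 = 0.464286
s = 1 + (scale-1)·z/height = 1 + (1.9-1)·3.25/7 = 1.417857
θ = twist·z/height = 295°·3.25/7 = 136.9643° = 2.390478 rad
cos θ = -0.730928, sin θ = 0.682454 (intermediates below are computed at full precision and shown rounded to 5 d.p.)
v1: (-4.5,-1) → rotate → (3.97163,-2.34012) → ×s → (5.63121,-3.31795) → (5.63,-3.32)
v2: (2,-5) → rotate → (1.95041,5.01955) → ×s → (2.76541,7.11701) → (2.77,7.12)
v3: (5,-5) → rotate → (-0.24237,7.06691) → ×s → (-0.34365,10.01987) → (-0.34,10.02)
v4: (4,-1) → rotate → (-2.24126,3.46074) → ×s → (-3.17779,4.90684) → (-3.18,4.91)
v5: (-2.5,3) → rotate → (-0.22004,-3.89892) → ×s → (-0.31199,-5.52811) → (-0.31,-5.53)
v6: (-4.5,-0.5) → rotate → (3.63041,-2.70558) → ×s → (5.14740,-3.83612) → (5.15,-3.84)

Cross-section at z=3.25: (5.63,-3.32) (2.77,7.12) (-0.34,10.02) (-3.18,4.91) (-0.31,-5.53) (5.15,-3.84)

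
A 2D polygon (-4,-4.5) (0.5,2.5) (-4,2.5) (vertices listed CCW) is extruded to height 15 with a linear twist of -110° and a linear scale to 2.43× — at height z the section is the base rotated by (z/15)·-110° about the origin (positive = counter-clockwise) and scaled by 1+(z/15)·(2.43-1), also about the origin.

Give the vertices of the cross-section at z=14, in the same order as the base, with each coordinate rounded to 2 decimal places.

Cross-section at z=14: (-8.20,11.42) (5.44,-2.42) (7.74,7.83)

t = z/height = 14/15 = 0.933333
s = 1 + (scale-1)·z/height = 1 + (2.43-1)·14/15 = 2.334667
θ = twist·z/height = -110°·14/15 = -102.6667° = -1.791871 rad
cos θ = -0.219279, sin θ = -0.975662 (intermediates below are computed at full precision and shown rounded to 5 d.p.)
v1: (-4,-4.5) → rotate → (-3.51337,4.88940) → ×s → (-8.20254,11.41513) → (-8.20,11.42)
v2: (0.5,2.5) → rotate → (2.32952,-1.03603) → ×s → (5.43864,-2.41878) → (5.44,-2.42)
v3: (-4,2.5) → rotate → (3.31627,3.35445) → ×s → (7.74239,7.83153) → (7.74,7.83)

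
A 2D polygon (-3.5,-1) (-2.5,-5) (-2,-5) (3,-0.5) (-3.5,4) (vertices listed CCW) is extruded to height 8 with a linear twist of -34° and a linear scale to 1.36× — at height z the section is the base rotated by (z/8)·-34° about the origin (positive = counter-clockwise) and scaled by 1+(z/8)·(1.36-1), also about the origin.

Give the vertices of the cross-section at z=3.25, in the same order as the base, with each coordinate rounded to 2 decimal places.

t = z/height = 3.25/8 = 0.40625
s = 1 + (scale-1)·z/height = 1 + (1.36-1)·3.25/8 = 1.146250
θ = twist·z/height = -34°·3.25/8 = -13.8125° = -0.241074 rad
cos θ = 0.971082, sin θ = -0.238745 (intermediates below are computed at full precision and shown rounded to 5 d.p.)
v1: (-3.5,-1) → rotate → (-3.63753,-0.13547) → ×s → (-4.16952,-0.15529) → (-4.17,-0.16)
v2: (-2.5,-5) → rotate → (-3.62143,-4.25855) → ×s → (-4.15107,-4.88136) → (-4.15,-4.88)
v3: (-2,-5) → rotate → (-3.13589,-4.37792) → ×s → (-3.59452,-5.01819) → (-3.59,-5.02)
v4: (3,-0.5) → rotate → (2.79387,-1.20178) → ×s → (3.20248,-1.37754) → (3.20,-1.38)
v5: (-3.5,4) → rotate → (-2.44381,4.71994) → ×s → (-2.80121,5.41023) → (-2.80,5.41)

Cross-section at z=3.25: (-4.17,-0.16) (-4.15,-4.88) (-3.59,-5.02) (3.20,-1.38) (-2.80,5.41)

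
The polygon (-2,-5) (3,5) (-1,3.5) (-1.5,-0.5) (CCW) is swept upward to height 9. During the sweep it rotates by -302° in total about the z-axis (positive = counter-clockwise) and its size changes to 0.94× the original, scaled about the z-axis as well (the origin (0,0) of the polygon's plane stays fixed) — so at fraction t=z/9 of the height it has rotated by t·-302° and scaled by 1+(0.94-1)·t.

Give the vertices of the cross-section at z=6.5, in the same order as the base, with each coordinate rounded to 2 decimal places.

Cross-section at z=6.5: (4.46,2.58) (-5.21,-1.99) (-1.31,-3.22) (1.42,-0.51)

t = z/height = 6.5/9 = 0.722222
s = 1 + (scale-1)·z/height = 1 + (0.94-1)·6.5/9 = 0.956667
θ = twist·z/height = -302°·6.5/9 = -218.1111° = -3.806757 rad
cos θ = -0.786815, sin θ = 0.617188 (intermediates below are computed at full precision and shown rounded to 5 d.p.)
v1: (-2,-5) → rotate → (4.65957,2.69970) → ×s → (4.45766,2.58271) → (4.46,2.58)
v2: (3,5) → rotate → (-5.44639,-2.08251) → ×s → (-5.21038,-1.99227) → (-5.21,-1.99)
v3: (-1,3.5) → rotate → (-1.37334,-3.37104) → ×s → (-1.31383,-3.22496) → (-1.31,-3.22)
v4: (-1.5,-0.5) → rotate → (1.48882,-0.53238) → ×s → (1.42430,-0.50931) → (1.42,-0.51)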